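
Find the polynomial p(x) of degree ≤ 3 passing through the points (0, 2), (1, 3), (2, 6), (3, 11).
x**2 + 2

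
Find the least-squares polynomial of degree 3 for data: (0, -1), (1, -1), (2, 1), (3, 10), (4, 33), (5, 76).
-22/21 + (14/9)x + (-199/84)x² + (37/36)x³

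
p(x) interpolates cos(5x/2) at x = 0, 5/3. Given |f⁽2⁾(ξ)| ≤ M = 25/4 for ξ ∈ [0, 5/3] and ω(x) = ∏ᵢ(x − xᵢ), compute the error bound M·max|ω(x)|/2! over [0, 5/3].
625/288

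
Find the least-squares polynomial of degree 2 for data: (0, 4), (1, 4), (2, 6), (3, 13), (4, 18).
131/35 + (-41/70)x + (15/14)x²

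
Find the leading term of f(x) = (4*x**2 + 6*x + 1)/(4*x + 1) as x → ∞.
x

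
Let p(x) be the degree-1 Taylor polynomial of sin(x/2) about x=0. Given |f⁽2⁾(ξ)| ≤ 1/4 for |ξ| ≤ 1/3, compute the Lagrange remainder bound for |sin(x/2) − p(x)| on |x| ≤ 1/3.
1/72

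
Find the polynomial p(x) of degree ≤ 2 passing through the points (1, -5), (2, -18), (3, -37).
-3*x**2 - 4*x + 2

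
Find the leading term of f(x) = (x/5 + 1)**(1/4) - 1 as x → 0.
x/20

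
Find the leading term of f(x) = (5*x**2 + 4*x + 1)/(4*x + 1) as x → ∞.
5*x/4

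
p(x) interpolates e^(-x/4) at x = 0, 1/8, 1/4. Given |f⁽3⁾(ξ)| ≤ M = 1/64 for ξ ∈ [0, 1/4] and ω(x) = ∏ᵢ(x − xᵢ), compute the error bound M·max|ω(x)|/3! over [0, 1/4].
sqrt(3)/884736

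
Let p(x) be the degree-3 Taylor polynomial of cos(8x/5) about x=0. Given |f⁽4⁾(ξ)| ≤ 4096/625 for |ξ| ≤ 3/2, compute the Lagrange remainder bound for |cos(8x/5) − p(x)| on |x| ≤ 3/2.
864/625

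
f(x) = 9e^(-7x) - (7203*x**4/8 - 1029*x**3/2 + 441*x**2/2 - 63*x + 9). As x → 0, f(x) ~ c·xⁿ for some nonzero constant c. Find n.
5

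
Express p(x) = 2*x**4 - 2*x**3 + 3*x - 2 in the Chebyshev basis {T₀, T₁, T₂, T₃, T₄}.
(-5/4)T₀ + (3/2)T₁ + T₂ + (-1/2)T₃ + (1/4)T₄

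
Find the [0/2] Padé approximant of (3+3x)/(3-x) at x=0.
1/(4*x**2/3 - 4*x/3 + 1)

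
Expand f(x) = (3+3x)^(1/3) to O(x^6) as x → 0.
3**(1/3) + 3**(1/3)*x/3 - 3**(1/3)*x**2/9 + 5*3**(1/3)*x**3/81 - 10*3**(1/3)*x**4/243 + 22*3**(1/3)*x**5/729 + O(x**6)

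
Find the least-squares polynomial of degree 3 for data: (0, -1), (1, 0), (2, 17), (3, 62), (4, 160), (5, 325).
-7/6 + (325/252)x + (-209/84)x² + (55/18)x³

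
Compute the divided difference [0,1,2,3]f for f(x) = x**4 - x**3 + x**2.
5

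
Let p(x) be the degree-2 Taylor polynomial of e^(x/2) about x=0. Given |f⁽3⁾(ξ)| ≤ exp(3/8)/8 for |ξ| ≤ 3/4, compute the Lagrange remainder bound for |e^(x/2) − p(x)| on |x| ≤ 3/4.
9*exp(3/8)/1024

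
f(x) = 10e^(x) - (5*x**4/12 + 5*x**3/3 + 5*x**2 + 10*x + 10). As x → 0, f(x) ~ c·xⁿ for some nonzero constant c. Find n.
5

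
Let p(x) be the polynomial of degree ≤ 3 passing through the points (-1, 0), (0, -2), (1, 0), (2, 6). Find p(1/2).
-3/2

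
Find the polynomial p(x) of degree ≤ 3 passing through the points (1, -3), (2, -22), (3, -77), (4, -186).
-3*x**3 + 2*x - 2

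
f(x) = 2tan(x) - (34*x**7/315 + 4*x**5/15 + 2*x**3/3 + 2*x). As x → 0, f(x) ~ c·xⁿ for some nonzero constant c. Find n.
9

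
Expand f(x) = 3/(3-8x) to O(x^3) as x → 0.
1 + 8*x/3 + 64*x**2/9 + O(x**3)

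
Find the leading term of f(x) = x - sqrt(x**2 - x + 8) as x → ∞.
1/2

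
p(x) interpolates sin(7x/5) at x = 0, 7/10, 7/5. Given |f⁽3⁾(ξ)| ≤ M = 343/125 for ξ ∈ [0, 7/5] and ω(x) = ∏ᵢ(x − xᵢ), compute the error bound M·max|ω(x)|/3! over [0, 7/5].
117649*sqrt(3)/3375000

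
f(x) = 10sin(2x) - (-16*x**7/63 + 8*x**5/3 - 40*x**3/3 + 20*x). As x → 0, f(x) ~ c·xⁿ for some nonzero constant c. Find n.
9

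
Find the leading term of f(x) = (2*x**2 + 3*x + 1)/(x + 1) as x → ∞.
2*x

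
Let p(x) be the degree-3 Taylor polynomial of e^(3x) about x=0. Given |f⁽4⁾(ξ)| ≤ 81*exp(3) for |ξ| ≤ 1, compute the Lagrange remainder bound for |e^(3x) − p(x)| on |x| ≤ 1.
27*exp(3)/8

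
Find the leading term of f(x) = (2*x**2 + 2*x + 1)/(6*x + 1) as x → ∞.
x/3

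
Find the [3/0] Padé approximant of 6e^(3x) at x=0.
27*x**3 + 27*x**2 + 18*x + 6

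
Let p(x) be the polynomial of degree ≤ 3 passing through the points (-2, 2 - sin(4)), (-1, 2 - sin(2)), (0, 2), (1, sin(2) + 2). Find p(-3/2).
-7*sin(2)/8 - 5*sin(4)/16 + 2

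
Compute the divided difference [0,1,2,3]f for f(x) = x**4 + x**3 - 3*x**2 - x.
7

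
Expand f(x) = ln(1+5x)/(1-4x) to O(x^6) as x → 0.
5*x + 15*x**2/2 + 215*x**3/3 + 1565*x**4/12 + 3440*x**5/3 + O(x**6)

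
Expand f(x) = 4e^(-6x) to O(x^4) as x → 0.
4 - 24*x + 72*x**2 - 144*x**3 + O(x**4)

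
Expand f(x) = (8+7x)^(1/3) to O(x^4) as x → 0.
2 + 7*x/12 - 49*x**2/288 + 1715*x**3/20736 + O(x**4)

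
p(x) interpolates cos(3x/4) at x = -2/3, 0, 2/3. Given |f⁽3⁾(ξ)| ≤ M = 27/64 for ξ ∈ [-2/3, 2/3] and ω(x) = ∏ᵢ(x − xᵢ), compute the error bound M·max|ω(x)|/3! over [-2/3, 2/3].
sqrt(3)/216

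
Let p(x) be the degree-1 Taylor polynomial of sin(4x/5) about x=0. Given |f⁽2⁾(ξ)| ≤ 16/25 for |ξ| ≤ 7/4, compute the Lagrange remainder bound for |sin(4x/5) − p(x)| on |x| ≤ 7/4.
49/50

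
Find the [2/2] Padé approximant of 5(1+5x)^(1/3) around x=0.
(875*x**2/27 + 175*x/6 + 5)/(125*x**2/54 + 25*x/6 + 1)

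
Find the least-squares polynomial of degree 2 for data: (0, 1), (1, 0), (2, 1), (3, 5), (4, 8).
27/35 + (-87/70)x + (11/14)x²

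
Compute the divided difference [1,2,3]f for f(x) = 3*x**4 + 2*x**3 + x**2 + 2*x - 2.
88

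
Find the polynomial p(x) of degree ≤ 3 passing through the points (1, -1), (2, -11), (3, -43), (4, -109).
-2*x**3 + x**2 + x - 1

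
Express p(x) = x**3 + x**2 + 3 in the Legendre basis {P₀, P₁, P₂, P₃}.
(10/3)P₀ + (3/5)P₁ + (2/3)P₂ + (2/5)P₃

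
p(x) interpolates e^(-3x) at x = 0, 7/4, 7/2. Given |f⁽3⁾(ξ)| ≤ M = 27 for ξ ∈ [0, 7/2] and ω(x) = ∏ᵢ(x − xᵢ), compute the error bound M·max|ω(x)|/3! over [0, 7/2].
343*sqrt(3)/64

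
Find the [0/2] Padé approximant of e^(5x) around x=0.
1/(25*x**2/2 - 5*x + 1)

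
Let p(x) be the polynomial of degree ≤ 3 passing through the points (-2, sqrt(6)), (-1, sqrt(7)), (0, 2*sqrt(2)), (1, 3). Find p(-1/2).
-3/16 - sqrt(6)/16 + 9*sqrt(7)/16 + 9*sqrt(2)/8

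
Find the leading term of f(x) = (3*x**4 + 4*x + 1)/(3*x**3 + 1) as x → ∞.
x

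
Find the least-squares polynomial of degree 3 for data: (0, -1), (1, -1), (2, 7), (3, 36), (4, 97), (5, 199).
-6/7 + (-65/42)x + (-6/7)x² + (11/6)x³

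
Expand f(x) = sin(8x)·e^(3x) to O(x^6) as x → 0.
8*x + 24*x**2 - 148*x**3/3 - 220*x**4 - 1259*x**5/15 + O(x**6)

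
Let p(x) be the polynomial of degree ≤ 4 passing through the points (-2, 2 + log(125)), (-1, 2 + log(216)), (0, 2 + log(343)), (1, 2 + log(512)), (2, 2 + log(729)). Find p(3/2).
2 + log(9216*sqrt(2)*3**(19/64)*5**(113/128)*7**(23/64)/245)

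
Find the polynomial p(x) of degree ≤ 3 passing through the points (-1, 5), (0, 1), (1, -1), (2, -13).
-2*x**3 + x**2 - x + 1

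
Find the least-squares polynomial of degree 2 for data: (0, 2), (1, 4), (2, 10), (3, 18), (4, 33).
11/5 + (-2/5)x + (2)x²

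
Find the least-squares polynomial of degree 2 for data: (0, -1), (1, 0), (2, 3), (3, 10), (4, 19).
-33/35 + (-5/7)x + (10/7)x²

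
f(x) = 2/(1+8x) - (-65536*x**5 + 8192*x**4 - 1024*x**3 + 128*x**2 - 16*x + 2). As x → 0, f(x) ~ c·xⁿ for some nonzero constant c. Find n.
6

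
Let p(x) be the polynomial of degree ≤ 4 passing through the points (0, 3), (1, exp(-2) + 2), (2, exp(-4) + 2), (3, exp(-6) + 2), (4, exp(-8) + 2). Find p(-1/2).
(-420*exp(6) - 180*exp(2) + 35 + 378*exp(4) + 571*exp(8))*exp(-8)/128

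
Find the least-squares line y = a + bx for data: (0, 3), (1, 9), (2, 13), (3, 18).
a = 17/5, b = 49/10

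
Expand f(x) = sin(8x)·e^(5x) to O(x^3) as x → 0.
8*x + 40*x**2 + O(x**3)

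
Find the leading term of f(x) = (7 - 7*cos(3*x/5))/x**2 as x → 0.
63/50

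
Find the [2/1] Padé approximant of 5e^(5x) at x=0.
(125*x**2/6 + 50*x/3 + 5)/(1 - 5*x/3)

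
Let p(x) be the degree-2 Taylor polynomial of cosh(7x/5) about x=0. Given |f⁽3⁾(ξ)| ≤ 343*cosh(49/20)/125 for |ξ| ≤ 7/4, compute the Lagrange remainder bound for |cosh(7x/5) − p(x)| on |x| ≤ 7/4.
117649*cosh(49/20)/48000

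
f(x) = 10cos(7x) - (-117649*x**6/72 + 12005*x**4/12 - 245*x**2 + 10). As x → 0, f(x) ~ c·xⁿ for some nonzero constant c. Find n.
8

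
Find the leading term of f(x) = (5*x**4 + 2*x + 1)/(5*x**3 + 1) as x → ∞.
x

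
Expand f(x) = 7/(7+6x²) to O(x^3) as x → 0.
1 - 6*x**2/7 + O(x**3)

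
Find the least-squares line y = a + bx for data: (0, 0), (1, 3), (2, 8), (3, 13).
a = -3/5, b = 22/5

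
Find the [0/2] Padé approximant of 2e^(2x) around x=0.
2/(2*x**2 - 2*x + 1)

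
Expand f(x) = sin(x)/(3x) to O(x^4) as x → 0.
1/3 - x**2/18 + O(x**4)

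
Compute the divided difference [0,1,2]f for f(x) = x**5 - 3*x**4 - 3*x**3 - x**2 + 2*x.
-16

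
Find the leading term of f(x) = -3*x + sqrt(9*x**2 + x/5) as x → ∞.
1/30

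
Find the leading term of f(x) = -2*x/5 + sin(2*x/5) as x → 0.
-4*x**3/375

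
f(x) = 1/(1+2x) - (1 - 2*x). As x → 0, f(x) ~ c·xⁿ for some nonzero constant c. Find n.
2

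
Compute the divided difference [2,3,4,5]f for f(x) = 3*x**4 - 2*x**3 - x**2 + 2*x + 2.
40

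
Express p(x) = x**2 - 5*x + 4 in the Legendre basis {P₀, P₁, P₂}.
(13/3)P₀ + (-5)P₁ + (2/3)P₂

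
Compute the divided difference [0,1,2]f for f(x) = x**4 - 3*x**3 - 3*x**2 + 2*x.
-5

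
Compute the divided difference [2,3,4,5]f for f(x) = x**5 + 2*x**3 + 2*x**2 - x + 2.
127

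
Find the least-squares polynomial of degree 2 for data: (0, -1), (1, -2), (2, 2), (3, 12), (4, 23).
-46/35 + (-83/35)x + (15/7)x²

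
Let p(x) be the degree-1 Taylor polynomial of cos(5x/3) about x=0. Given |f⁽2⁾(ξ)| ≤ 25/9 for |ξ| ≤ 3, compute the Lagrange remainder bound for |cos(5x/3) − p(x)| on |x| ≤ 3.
25/2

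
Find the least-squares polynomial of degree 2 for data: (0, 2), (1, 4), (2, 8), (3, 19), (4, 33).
78/35 + (-81/70)x + (31/14)x²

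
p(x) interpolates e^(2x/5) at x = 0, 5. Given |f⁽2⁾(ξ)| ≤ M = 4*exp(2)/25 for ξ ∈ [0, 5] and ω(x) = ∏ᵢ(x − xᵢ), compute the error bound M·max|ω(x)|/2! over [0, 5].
exp(2)/2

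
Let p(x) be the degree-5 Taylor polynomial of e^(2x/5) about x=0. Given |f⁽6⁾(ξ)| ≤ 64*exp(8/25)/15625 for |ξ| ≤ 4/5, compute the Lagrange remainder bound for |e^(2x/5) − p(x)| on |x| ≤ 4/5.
16384*exp(8/25)/10986328125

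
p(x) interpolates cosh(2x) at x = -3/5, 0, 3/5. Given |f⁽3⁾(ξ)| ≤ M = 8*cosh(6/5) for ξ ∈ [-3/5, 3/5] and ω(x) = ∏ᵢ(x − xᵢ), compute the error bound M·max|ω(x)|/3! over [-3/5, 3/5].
8*sqrt(3)*cosh(6/5)/125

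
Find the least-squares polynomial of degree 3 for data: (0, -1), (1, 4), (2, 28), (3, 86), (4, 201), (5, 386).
-1 + (29/14)x + (1/14)x² + (3)x³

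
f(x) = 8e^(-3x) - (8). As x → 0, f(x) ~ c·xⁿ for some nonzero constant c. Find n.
1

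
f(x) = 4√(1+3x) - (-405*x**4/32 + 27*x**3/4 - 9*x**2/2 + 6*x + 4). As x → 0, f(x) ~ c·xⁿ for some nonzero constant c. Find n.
5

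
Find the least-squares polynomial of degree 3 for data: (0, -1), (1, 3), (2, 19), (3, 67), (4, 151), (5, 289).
-17/21 + (-29/63)x + (59/42)x² + (37/18)x³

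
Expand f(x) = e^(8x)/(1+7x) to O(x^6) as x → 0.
1 + x + 25*x**2 - 269*x**3/3 + 2395*x**4/3 - 79729*x**5/15 + O(x**6)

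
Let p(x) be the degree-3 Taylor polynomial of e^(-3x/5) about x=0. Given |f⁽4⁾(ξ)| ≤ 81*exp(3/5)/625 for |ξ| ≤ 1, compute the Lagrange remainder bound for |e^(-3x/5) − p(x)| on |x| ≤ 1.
27*exp(3/5)/5000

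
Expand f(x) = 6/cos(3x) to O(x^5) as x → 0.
6 + 27*x**2 + 405*x**4/4 + O(x**5)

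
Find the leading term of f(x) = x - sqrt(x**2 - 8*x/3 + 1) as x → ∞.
4/3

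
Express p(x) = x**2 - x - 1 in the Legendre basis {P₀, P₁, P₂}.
(-2/3)P₀ - P₁ + (2/3)P₂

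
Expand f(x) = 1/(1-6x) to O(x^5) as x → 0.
1 + 6*x + 36*x**2 + 216*x**3 + 1296*x**4 + O(x**5)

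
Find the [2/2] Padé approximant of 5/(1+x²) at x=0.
5/(x**2 + 1)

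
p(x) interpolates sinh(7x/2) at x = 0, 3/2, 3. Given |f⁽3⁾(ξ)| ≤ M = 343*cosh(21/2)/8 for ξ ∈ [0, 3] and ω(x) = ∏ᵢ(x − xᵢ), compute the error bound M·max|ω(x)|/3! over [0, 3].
343*sqrt(3)*cosh(21/2)/64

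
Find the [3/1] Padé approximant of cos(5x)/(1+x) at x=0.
(625*x**3/24 - 2825*x**2/276 - 625*x/276 + 1)/(1 - 349*x/276)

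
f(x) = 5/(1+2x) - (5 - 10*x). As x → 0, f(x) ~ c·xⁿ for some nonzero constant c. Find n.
2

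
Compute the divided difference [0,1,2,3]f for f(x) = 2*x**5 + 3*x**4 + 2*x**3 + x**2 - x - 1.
70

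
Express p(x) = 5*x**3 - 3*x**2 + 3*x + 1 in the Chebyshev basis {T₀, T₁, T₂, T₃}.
(-1/2)T₀ + (27/4)T₁ + (-3/2)T₂ + (5/4)T₃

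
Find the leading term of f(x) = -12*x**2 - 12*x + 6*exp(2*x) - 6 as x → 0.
8*x**3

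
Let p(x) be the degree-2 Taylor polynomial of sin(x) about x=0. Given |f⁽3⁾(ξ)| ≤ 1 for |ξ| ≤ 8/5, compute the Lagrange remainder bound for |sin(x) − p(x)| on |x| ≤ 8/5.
256/375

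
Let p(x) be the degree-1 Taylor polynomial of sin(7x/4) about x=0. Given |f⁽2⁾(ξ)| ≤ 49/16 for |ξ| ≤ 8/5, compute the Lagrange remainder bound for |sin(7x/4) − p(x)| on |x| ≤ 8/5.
98/25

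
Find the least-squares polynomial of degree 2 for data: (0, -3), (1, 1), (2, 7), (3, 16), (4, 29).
-14/5 + (19/10)x + (3/2)x²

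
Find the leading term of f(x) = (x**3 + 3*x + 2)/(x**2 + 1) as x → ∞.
x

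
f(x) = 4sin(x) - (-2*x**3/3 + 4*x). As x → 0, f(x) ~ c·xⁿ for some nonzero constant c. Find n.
5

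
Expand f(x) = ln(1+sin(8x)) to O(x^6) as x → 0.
8*x - 32*x**2 + 256*x**3/3 - 1024*x**4/3 + 4096*x**5/3 + O(x**6)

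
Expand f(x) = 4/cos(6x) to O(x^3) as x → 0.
4 + 72*x**2 + O(x**3)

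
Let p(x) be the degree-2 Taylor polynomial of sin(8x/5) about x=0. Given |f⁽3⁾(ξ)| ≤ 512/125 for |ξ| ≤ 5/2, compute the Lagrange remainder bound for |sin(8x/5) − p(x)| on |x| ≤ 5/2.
32/3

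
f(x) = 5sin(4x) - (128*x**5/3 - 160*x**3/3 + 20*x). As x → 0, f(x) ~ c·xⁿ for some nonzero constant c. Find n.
7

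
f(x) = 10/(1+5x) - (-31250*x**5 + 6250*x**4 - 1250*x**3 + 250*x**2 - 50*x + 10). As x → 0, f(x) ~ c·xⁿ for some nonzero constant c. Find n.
6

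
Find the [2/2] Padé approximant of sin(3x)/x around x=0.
(3 - 63*x**2/20)/(9*x**2/20 + 1)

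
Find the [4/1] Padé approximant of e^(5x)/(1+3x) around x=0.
(310625*x**4/12696 + 20875*x**3/1587 + 10725*x**2/1058 + 2020*x/529 + 1)/(962*x/529 + 1)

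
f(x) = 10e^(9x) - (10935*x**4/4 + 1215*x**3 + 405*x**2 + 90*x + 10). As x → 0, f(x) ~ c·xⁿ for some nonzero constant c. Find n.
5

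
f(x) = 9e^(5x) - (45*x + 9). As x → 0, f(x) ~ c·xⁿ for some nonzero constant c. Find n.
2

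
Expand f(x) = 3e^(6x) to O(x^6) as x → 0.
3 + 18*x + 54*x**2 + 108*x**3 + 162*x**4 + 972*x**5/5 + O(x**6)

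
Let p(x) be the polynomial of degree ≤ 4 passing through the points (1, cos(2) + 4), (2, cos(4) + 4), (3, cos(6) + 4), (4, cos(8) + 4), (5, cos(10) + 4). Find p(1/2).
315*cos(2)/128 + 35*cos(10)/128 - 45*cos(8)/32 - 105*cos(4)/32 + 189*cos(6)/64 + 4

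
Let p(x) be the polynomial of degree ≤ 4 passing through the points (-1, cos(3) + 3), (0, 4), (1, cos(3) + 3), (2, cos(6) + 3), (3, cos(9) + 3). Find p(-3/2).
693*cos(3)/128 - 45*cos(6)/32 - 9/32 + 35*cos(9)/128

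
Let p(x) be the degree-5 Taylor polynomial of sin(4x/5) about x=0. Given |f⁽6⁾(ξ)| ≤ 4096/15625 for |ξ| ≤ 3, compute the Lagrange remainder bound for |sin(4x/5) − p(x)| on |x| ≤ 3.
20736/78125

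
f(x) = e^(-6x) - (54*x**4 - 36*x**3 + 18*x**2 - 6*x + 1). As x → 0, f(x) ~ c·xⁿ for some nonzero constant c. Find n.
5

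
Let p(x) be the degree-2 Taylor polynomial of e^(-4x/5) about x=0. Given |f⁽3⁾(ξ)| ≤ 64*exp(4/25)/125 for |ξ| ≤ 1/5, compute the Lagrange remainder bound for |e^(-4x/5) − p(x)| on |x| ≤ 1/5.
32*exp(4/25)/46875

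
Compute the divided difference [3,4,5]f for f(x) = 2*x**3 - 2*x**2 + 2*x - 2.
22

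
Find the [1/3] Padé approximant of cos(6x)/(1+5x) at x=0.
(1 - 3*x)/(36*x**3 + 3*x**2 + 2*x + 1)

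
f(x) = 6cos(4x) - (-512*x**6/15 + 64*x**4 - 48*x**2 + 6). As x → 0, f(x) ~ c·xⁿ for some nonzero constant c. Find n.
8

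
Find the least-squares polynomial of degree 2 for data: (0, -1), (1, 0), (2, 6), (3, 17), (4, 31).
-41/35 + (-53/70)x + (31/14)x²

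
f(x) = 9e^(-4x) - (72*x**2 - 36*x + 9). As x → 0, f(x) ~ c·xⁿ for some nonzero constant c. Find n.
3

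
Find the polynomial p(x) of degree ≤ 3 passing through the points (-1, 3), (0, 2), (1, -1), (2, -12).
-x**3 - x**2 - x + 2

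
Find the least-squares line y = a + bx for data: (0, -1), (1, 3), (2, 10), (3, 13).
a = -11/10, b = 49/10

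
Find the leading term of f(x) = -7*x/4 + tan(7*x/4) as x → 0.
343*x**3/192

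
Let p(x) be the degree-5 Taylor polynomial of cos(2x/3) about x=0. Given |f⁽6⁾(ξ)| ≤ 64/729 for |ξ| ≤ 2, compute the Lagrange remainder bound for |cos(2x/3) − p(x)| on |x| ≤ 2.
256/32805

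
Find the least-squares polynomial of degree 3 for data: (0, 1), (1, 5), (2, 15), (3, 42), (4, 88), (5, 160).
151/126 + (629/756)x + (323/252)x² + (53/54)x³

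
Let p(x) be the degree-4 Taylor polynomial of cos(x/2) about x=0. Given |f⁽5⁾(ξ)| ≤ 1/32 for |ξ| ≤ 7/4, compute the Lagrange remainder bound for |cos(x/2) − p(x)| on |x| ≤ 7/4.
16807/3932160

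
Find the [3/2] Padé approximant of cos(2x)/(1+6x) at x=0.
(206*x**3/17 - 103*x**2/51 - 6*x + 1)/(1 - 1837*x**2/51)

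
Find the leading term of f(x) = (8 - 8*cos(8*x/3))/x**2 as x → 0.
256/9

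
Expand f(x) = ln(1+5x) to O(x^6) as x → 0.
5*x - 25*x**2/2 + 125*x**3/3 - 625*x**4/4 + 625*x**5 + O(x**6)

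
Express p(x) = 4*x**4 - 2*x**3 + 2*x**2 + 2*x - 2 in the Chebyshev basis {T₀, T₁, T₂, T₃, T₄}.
(1/2)T₀ + (1/2)T₁ + (3)T₂ + (-1/2)T₃ + (1/2)T₄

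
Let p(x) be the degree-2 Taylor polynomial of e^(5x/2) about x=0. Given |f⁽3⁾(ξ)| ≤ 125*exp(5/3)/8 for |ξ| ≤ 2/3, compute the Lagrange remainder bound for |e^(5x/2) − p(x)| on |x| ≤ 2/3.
125*exp(5/3)/162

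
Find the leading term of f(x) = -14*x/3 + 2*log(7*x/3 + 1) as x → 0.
-49*x**2/9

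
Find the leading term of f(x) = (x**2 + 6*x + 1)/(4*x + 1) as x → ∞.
x/4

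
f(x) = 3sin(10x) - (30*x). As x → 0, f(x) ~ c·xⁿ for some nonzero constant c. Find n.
3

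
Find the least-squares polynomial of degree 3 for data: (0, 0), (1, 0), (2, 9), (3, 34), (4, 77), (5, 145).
5/126 + (-2693/756)x + (91/36)x² + (43/54)x³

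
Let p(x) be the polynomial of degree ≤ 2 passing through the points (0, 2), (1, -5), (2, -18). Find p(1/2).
-3/4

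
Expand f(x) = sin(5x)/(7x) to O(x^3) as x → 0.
5/7 - 125*x**2/42 + O(x**3)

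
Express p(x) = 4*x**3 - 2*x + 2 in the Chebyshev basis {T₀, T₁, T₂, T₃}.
(2)T₀ + T₁ + T₃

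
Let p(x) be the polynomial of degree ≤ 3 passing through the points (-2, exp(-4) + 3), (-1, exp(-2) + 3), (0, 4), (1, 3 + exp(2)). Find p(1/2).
(-5*exp(2) + 1 + (5*exp(2) + 63)*exp(4))*exp(-4)/16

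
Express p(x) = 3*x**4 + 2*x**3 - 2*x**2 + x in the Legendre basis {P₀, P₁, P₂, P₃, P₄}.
(-1/15)P₀ + (11/5)P₁ + (8/21)P₂ + (4/5)P₃ + (24/35)P₄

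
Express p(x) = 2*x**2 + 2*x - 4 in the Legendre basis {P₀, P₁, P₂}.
(-10/3)P₀ + (2)P₁ + (4/3)P₂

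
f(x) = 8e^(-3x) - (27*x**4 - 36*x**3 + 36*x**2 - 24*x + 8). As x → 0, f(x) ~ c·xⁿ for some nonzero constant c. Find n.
5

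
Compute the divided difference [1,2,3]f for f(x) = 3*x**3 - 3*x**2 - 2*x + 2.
15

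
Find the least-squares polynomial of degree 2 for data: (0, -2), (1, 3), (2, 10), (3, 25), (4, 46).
-52/35 + (13/35)x + (20/7)x²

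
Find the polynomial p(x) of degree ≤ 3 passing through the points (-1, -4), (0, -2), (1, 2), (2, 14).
x**3 + x**2 + 2*x - 2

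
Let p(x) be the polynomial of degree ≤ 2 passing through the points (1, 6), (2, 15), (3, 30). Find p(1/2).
15/4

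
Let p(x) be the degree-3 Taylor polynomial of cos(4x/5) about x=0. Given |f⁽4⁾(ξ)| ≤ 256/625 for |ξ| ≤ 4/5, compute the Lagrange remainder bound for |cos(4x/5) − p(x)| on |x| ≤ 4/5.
8192/1171875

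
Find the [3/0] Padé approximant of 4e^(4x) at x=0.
128*x**3/3 + 32*x**2 + 16*x + 4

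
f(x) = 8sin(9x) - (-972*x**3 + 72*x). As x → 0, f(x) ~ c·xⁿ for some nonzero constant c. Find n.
5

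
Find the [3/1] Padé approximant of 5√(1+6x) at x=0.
(-135*x**3/8 + 135*x**2/4 + 135*x/4 + 5)/(15*x/4 + 1)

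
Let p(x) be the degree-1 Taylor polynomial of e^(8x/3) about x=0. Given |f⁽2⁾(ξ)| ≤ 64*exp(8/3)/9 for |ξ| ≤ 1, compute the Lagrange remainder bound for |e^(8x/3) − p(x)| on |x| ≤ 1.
32*exp(8/3)/9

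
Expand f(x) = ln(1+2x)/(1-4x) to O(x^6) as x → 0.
2*x + 6*x**2 + 80*x**3/3 + 308*x**4/3 + 6256*x**5/15 + O(x**6)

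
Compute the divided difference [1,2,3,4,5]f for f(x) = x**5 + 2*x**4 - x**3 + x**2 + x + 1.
17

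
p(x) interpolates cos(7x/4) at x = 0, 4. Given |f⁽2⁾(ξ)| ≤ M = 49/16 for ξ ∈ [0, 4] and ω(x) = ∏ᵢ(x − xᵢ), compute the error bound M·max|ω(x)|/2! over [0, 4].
49/8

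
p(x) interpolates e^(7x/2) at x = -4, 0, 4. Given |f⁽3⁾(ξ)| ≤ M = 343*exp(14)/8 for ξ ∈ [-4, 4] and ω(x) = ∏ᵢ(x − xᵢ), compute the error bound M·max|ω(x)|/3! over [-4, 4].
2744*sqrt(3)*exp(14)/27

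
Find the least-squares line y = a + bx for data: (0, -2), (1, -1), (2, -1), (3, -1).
a = -17/10, b = 3/10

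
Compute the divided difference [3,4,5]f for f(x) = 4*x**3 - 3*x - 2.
48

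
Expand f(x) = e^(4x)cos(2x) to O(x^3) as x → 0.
1 + 4*x + 6*x**2 + O(x**3)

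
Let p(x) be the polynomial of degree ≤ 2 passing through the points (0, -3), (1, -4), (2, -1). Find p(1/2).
-4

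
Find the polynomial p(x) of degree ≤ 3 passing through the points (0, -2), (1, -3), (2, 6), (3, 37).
2*x**3 - x**2 - 2*x - 2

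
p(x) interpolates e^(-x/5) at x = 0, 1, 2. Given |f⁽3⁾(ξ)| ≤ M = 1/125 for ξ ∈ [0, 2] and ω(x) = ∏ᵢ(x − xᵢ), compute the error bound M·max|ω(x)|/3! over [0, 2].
sqrt(3)/3375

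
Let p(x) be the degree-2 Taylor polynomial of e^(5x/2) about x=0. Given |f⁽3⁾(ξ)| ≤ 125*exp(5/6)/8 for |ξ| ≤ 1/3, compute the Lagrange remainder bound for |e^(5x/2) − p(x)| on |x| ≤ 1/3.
125*exp(5/6)/1296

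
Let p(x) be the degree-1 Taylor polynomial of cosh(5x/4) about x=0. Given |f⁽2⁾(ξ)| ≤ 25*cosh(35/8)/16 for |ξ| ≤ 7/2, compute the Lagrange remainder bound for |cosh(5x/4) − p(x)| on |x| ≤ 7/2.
1225*cosh(35/8)/128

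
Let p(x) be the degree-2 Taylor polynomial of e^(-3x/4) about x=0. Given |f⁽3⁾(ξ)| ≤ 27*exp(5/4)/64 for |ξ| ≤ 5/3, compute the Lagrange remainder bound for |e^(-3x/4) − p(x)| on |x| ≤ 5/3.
125*exp(5/4)/384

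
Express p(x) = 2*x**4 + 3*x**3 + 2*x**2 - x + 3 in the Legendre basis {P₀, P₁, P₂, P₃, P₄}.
(61/15)P₀ + (4/5)P₁ + (52/21)P₂ + (6/5)P₃ + (16/35)P₄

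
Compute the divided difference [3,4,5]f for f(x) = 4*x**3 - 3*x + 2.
48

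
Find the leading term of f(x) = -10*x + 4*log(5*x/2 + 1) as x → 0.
-25*x**2/2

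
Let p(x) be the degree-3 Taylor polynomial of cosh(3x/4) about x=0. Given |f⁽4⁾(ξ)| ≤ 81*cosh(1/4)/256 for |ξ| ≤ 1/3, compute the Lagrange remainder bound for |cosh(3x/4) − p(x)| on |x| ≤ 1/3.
cosh(1/4)/6144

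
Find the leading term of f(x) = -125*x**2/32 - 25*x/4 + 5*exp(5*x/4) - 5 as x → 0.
625*x**3/384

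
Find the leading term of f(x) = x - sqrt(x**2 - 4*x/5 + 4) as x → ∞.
2/5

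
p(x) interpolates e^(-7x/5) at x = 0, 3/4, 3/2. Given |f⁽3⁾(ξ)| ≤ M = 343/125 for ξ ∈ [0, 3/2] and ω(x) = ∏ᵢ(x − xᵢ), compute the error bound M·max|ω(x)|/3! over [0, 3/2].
343*sqrt(3)/8000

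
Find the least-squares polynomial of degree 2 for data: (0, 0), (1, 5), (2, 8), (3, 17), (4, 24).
8/35 + (22/7)x + (5/7)x²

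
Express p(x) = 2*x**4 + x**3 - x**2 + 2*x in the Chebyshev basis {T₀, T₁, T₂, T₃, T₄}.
(1/4)T₀ + (11/4)T₁ + (1/2)T₂ + (1/4)T₃ + (1/4)T₄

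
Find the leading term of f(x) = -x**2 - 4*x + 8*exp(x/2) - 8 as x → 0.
x**3/6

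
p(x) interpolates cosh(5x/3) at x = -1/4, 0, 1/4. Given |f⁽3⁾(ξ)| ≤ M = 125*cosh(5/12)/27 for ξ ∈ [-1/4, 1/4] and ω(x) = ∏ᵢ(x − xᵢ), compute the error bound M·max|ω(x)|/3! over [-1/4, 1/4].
125*sqrt(3)*cosh(5/12)/46656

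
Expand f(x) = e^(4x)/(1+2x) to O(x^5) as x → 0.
1 + 2*x + 4*x**2 + 8*x**3/3 + 16*x**4/3 + O(x**5)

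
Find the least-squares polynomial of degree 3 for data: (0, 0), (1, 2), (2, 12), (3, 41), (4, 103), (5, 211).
-11/126 + (2393/756)x + (-739/252)x² + (58/27)x³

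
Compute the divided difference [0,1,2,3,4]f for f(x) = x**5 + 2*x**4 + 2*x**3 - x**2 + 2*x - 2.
12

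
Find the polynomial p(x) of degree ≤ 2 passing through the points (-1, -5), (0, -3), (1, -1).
2*x - 3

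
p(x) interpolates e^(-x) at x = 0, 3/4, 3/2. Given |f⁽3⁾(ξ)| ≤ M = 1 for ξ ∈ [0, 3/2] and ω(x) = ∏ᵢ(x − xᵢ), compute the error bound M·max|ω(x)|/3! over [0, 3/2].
sqrt(3)/64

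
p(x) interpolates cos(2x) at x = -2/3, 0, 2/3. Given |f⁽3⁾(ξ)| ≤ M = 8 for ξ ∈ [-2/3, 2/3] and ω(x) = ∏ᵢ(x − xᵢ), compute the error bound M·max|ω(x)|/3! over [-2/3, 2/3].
64*sqrt(3)/729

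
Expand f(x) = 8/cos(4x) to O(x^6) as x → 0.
8 + 64*x**2 + 1280*x**4/3 + O(x**6)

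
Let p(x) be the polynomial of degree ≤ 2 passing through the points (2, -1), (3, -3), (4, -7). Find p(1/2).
-7/4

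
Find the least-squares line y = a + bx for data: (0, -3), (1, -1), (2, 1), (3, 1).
a = -13/5, b = 7/5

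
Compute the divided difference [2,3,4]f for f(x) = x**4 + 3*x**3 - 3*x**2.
79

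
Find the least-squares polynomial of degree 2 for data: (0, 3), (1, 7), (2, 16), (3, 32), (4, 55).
113/35 + (3/70)x + (45/14)x²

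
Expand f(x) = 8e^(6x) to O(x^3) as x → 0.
8 + 48*x + 144*x**2 + O(x**3)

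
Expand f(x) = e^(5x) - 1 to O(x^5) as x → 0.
5*x + 25*x**2/2 + 125*x**3/6 + 625*x**4/24 + O(x**5)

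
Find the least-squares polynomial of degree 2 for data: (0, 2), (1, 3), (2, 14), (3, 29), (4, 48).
46/35 + (13/35)x + (20/7)x²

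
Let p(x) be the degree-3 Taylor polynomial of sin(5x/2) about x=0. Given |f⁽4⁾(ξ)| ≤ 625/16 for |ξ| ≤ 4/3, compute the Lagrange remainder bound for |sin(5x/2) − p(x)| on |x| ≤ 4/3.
1250/243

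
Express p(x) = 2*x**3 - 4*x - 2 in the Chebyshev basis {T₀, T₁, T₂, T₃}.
(-2)T₀ + (-5/2)T₁ + (1/2)T₃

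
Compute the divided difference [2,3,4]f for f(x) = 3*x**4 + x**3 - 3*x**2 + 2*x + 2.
171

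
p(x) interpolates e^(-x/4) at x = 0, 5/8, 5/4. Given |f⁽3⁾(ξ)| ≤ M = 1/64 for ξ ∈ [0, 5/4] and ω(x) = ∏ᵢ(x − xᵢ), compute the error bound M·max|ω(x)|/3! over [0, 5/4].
125*sqrt(3)/884736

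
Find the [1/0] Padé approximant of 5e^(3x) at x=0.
15*x + 5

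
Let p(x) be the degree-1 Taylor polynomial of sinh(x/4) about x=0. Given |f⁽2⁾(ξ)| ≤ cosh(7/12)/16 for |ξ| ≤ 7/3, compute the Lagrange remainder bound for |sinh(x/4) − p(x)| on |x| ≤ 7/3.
49*cosh(7/12)/288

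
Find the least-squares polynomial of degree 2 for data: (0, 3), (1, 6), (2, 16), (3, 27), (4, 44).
96/35 + (141/70)x + (29/14)x²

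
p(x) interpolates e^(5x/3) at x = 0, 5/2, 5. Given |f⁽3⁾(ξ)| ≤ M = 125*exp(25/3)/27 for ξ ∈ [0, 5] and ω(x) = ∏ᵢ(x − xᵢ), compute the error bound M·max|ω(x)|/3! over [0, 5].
15625*sqrt(3)*exp(25/3)/5832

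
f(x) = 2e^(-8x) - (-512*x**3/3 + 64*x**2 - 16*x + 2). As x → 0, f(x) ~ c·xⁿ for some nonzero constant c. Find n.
4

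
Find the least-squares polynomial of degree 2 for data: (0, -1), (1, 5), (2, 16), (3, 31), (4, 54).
-27/35 + (96/35)x + (19/7)x²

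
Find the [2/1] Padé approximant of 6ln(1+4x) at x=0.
8*x*(2*x + 3)/(8*x/3 + 1)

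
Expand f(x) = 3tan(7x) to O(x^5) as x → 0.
21*x + 343*x**3 + O(x**5)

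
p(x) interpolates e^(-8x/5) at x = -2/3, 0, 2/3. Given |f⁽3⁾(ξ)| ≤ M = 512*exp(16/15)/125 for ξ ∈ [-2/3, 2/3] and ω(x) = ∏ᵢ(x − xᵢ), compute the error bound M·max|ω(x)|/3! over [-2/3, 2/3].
4096*sqrt(3)*exp(16/15)/91125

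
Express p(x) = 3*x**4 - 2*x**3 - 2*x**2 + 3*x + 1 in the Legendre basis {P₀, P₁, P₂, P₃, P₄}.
(14/15)P₀ + (9/5)P₁ + (8/21)P₂ + (-4/5)P₃ + (24/35)P₄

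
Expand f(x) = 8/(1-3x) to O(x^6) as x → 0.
8 + 24*x + 72*x**2 + 216*x**3 + 648*x**4 + 1944*x**5 + O(x**6)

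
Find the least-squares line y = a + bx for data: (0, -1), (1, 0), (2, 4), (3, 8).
a = -19/10, b = 31/10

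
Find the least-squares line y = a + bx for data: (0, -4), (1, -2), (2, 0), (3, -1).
a = -17/5, b = 11/10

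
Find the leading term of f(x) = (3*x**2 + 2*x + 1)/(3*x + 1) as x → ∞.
x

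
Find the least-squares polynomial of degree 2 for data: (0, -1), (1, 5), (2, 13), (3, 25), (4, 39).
-33/35 + (30/7)x + (10/7)x²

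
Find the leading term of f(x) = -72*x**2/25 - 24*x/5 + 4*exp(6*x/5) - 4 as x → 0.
144*x**3/125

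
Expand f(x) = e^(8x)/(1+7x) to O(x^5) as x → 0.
1 + x + 25*x**2 - 269*x**3/3 + 2395*x**4/3 + O(x**5)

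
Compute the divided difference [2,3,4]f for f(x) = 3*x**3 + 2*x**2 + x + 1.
29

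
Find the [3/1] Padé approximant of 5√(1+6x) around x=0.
(-135*x**3/8 + 135*x**2/4 + 135*x/4 + 5)/(15*x/4 + 1)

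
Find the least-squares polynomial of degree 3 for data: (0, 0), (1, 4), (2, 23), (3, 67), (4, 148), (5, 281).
-11/63 + (773/378)x + (151/252)x² + (221/108)x³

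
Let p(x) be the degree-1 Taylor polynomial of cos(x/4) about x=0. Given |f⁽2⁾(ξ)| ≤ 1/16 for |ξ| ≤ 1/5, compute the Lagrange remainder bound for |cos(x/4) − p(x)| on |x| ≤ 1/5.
1/800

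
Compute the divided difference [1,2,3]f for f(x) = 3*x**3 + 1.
18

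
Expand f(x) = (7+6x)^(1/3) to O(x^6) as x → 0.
7**(1/3) + 2*7**(1/3)*x/7 - 4*7**(1/3)*x**2/49 + 40*7**(1/3)*x**3/1029 - 160*7**(1/3)*x**4/7203 + 704*7**(1/3)*x**5/50421 + O(x**6)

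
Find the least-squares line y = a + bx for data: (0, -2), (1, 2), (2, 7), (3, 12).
a = -23/10, b = 47/10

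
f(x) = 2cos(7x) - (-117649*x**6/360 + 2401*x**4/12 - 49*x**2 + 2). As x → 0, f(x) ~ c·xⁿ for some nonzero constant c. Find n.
8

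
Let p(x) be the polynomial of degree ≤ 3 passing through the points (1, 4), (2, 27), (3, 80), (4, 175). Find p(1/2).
0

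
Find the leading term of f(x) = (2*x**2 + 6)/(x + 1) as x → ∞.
2*x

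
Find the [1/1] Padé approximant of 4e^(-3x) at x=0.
(4 - 6*x)/(3*x/2 + 1)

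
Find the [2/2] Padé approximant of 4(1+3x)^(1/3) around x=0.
(28*x**2/3 + 14*x + 4)/(5*x**2/6 + 5*x/2 + 1)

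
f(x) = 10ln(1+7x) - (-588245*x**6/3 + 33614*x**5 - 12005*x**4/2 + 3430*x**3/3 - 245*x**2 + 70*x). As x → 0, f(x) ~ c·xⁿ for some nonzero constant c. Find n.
7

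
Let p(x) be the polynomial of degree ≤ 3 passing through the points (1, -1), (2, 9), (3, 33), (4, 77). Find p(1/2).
-21/8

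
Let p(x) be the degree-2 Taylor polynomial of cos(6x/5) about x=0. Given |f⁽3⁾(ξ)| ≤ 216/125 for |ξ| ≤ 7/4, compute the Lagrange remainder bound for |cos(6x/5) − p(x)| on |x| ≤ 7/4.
3087/2000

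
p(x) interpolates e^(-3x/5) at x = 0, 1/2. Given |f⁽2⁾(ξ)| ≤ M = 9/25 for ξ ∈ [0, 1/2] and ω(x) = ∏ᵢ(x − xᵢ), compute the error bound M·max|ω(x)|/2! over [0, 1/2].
9/800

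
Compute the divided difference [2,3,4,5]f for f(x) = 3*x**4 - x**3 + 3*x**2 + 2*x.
41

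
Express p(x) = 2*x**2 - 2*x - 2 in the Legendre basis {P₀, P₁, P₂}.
(-4/3)P₀ + (-2)P₁ + (4/3)P₂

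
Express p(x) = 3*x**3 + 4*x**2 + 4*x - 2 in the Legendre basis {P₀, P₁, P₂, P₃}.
(-2/3)P₀ + (29/5)P₁ + (8/3)P₂ + (6/5)P₃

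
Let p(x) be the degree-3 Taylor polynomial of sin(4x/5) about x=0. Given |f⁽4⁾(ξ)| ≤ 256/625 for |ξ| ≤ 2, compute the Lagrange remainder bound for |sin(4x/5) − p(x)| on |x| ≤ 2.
512/1875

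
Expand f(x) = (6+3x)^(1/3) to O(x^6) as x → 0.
6**(1/3) + 6**(1/3)*x/6 - 6**(1/3)*x**2/36 + 5*6**(1/3)*x**3/648 - 5*6**(1/3)*x**4/1944 + 11*6**(1/3)*x**5/11664 + O(x**6)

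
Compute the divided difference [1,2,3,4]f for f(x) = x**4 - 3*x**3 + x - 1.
7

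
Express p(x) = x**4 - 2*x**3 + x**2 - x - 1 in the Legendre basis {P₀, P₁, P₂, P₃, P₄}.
(-7/15)P₀ + (-11/5)P₁ + (26/21)P₂ + (-4/5)P₃ + (8/35)P₄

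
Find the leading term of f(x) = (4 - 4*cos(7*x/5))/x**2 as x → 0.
98/25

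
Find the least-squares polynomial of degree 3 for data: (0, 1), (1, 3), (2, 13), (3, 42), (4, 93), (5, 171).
79/63 + (-482/189)x + (157/63)x² + (26/27)x³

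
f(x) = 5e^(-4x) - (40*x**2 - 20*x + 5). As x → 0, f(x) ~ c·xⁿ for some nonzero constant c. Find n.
3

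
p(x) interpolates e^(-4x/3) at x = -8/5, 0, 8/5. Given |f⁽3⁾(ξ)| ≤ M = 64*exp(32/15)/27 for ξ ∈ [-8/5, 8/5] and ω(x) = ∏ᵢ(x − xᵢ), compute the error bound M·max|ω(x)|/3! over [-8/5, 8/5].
32768*sqrt(3)*exp(32/15)/91125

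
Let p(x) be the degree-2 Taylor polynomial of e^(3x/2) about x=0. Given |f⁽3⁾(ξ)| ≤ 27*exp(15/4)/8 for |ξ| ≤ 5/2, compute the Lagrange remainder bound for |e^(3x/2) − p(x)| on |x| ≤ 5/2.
1125*exp(15/4)/128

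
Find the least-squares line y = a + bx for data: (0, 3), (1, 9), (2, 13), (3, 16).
a = 19/5, b = 43/10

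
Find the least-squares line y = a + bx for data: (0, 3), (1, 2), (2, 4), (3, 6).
a = 21/10, b = 11/10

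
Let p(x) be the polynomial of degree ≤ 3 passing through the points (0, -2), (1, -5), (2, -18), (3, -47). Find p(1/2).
-21/8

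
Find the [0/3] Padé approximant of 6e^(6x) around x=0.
6/(-36*x**3 + 18*x**2 - 6*x + 1)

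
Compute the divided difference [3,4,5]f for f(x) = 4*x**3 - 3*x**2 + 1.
45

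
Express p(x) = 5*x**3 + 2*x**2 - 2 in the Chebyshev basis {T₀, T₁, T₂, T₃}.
-T₀ + (15/4)T₁ + T₂ + (5/4)T₃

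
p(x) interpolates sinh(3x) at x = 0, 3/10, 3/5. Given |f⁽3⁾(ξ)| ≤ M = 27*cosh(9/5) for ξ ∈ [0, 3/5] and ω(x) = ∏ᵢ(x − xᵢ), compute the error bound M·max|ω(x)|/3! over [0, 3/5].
27*sqrt(3)*cosh(9/5)/1000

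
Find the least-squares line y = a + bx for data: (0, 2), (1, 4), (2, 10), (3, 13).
a = 7/5, b = 39/10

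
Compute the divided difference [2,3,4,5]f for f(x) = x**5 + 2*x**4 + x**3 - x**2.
154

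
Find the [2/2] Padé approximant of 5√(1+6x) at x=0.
(225*x**2/4 + 75*x/2 + 5)/(9*x**2/4 + 9*x/2 + 1)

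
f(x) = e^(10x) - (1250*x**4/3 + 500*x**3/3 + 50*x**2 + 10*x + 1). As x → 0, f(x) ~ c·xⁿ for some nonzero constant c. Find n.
5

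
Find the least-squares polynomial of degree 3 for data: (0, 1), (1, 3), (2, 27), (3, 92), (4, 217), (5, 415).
25/21 + (-293/63)x + (64/21)x² + (26/9)x³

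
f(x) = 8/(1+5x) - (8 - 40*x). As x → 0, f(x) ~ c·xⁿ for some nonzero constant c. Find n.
2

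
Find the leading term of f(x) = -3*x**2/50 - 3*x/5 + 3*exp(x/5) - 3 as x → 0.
x**3/250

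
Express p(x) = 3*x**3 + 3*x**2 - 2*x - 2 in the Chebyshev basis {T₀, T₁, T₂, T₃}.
(-1/2)T₀ + (1/4)T₁ + (3/2)T₂ + (3/4)T₃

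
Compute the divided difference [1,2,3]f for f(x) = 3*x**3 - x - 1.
18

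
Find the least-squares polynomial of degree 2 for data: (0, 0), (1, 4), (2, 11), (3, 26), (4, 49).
4/7 + (-8/7)x + (23/7)x²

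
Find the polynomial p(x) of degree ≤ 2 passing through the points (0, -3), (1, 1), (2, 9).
2*x**2 + 2*x - 3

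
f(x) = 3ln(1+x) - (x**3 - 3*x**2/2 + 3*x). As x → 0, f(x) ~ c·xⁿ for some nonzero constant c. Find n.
4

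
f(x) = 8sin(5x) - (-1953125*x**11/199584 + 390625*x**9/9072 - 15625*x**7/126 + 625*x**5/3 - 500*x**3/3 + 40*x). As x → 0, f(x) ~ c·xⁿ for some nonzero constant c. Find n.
13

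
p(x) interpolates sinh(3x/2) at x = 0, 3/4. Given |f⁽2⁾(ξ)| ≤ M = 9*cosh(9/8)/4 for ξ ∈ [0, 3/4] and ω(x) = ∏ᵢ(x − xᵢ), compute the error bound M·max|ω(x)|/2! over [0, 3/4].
81*cosh(9/8)/512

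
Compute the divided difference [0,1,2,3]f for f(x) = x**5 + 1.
25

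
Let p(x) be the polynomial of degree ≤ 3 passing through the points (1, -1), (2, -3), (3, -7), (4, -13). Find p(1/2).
-3/4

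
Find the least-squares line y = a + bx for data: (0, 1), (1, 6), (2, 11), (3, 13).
a = 8/5, b = 41/10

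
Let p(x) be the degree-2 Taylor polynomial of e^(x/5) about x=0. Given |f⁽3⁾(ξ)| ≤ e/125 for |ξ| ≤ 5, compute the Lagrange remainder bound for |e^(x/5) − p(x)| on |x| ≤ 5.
e/6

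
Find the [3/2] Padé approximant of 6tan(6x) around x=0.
(-432*x**3/5 + 36*x)/(1 - 72*x**2/5)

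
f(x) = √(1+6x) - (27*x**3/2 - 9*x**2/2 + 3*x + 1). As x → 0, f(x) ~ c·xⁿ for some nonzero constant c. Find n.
4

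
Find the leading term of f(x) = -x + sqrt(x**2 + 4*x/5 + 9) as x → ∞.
2/5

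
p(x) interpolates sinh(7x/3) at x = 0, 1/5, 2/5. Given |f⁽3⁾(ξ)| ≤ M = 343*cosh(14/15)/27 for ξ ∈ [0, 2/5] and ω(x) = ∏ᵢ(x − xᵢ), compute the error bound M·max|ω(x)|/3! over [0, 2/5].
343*sqrt(3)*cosh(14/15)/91125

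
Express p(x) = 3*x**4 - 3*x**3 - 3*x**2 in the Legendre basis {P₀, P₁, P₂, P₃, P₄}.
(-2/5)P₀ + (-9/5)P₁ + (-2/7)P₂ + (-6/5)P₃ + (24/35)P₄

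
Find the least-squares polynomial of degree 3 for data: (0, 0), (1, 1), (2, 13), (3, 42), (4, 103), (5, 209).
-37/126 + (1759/756)x + (-37/18)x² + (215/108)x³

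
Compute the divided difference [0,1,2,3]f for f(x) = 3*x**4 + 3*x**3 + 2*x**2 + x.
21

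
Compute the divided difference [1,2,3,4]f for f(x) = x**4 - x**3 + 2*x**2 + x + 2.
9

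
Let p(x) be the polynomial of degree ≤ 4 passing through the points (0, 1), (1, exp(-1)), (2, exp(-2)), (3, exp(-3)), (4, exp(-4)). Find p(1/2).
(-70*exp(2) - 5 + 28*e + 35*exp(4) + 140*exp(3))*exp(-4)/128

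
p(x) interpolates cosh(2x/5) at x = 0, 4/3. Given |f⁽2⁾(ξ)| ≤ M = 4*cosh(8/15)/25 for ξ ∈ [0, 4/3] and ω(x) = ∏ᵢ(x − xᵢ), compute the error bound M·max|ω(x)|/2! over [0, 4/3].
8*cosh(8/15)/225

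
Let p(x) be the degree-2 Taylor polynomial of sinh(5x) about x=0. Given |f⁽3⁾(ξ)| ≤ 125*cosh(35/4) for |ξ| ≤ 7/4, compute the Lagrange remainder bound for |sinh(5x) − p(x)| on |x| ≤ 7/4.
42875*cosh(35/4)/384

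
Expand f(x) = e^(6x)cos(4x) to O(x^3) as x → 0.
1 + 6*x + 10*x**2 + O(x**3)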